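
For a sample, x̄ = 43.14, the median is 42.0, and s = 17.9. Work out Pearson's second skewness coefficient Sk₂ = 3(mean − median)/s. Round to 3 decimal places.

Sk₂ = 3(43.14 − 42.0) / 17.9 = 3 × 1.1400 / 17.9
    = 3.4200 / 17.9 ≈ 0.191

0.191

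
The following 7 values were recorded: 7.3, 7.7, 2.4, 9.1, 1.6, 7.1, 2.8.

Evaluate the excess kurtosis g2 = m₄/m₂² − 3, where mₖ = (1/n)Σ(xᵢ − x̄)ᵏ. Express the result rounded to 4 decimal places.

-1.7012

x̄ = 5.4286
Σ(xᵢ − x̄)² = 55.6743 ⇒ m₂ = 7.95347
Σ(xᵢ − x̄)⁴ = 575.1090 ⇒ m₄ = 82.15843
m₂² = 63.25768
g2 = m₄/m₂² − 3 = 1.29879 − 3 ≈ -1.7012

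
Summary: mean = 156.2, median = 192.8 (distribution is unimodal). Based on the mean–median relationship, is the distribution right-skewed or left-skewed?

left-skewed

mean − median = 156.2 − 192.8 = -36.6
mean < median ⇒ the longer tail is on the left ⇒ left-skewed (negatively skewed).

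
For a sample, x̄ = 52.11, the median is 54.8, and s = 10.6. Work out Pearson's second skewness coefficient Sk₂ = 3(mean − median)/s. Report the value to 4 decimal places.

Sk₂ = 3(52.11 − 54.8) / 10.6 = 3 × -2.6900 / 10.6
    = -8.0700 / 10.6 ≈ -0.7613

-0.7613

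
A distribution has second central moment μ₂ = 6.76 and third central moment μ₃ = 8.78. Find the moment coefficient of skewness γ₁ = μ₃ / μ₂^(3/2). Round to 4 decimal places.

σ = √μ₂ = √6.76 = 2.60000
σ³ = μ₂^(3/2) = 17.57600
γ₁ = μ₃/σ³ = 8.78 / 17.57600 ≈ 0.4995

0.4995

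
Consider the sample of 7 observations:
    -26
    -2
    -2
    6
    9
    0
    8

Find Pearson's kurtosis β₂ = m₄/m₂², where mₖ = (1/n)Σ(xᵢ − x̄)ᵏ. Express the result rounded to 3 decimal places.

x̄ = -1.0000
Σ(xᵢ − x̄)² = 858.0000 ⇒ m₂ = 122.57143
Σ(xᵢ − x̄)⁴ = 409590.0000 ⇒ m₄ = 58512.85714
m₂² = 15023.75510
β₂ = m₄/m₂² = 58512.85714 / 15023.75510 ≈ 3.895

3.895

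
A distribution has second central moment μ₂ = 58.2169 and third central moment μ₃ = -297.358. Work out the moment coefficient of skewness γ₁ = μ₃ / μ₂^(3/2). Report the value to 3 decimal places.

σ = √μ₂ = √58.2169 = 7.63000
σ³ = μ₂^(3/2) = 444.19495
γ₁ = μ₃/σ³ = -297.358 / 444.19495 ≈ -0.669

-0.669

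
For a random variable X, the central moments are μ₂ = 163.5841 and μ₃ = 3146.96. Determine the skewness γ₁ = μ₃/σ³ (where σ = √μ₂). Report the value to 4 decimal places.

σ = √μ₂ = √163.5841 = 12.79000
σ³ = μ₂^(3/2) = 2092.24064
γ₁ = μ₃/σ³ = 3146.96 / 2092.24064 ≈ 1.5041

1.5041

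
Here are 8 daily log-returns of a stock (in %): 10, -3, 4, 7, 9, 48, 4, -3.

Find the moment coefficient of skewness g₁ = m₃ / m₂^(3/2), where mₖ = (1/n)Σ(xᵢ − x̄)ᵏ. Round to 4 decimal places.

x̄ = (10 - 3 + 4 + 7 + 9 + 48 + 4 - 3) / 8 = 9.5000
deviations (xᵢ − x̄): 0.5000, -12.5000, -5.5000, -2.5000, -0.5000, 38.5000, -5.5000, -12.5000
Σ(xᵢ − x̄)² = 1862.0000 ⇒ m₂ = 1862.0000/8 = 232.75000
Σ(xᵢ − x̄)³ = 52812.0000 ⇒ m₃ = 52812.0000/8 = 6601.50000
m₂^(3/2) = 232.75000^(1.5) = 3550.86805
g₁ = m₃ / m₂^(3/2) = 6601.50000 / 3550.86805 ≈ 1.8591

1.8591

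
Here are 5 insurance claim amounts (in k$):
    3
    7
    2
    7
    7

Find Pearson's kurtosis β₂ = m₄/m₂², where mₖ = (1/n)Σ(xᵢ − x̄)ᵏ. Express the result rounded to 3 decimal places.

1.299

x̄ = 5.2000
Σ(xᵢ − x̄)² = 24.8000 ⇒ m₂ = 4.96000
Σ(xᵢ − x̄)⁴ = 159.7760 ⇒ m₄ = 31.95520
m₂² = 24.60160
β₂ = m₄/m₂² = 31.95520 / 24.60160 ≈ 1.299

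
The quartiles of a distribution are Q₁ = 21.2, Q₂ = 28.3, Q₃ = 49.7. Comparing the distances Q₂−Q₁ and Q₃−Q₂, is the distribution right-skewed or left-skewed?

right-skewed

Q₂ − Q₁ = 7.1;  Q₃ − Q₂ = 21.4
Q₃ − Q₂ > Q₂ − Q₁ ⇒ the upper half is more spread out ⇒ right-skewed.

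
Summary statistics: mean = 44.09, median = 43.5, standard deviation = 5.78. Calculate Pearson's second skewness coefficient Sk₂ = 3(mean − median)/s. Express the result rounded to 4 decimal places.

0.3062

Sk₂ = 3(44.09 − 43.5) / 5.78 = 3 × 0.5900 / 5.78
    = 1.7700 / 5.78 ≈ 0.3062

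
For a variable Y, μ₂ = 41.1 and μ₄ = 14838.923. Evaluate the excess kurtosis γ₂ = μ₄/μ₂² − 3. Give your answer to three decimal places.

5.785

μ₂² = 41.1² = 1689.21000
μ₄/μ₂² = 14838.923 / 1689.21000 = 8.78453
γ₂ = 8.78453 − 3 ≈ 5.785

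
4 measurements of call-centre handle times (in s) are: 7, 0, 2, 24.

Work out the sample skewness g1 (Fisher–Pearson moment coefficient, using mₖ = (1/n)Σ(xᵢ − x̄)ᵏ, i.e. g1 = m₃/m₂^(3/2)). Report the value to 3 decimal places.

x̄ = (7 + 0 + 2 + 24) / 4 = 8.2500
deviations (xᵢ − x̄): -1.2500, -8.2500, -6.2500, 15.7500
Σ(xᵢ − x̄)² = 356.7500 ⇒ m₂ = 356.7500/4 = 89.18750
Σ(xᵢ − x̄)³ = 3099.3750 ⇒ m₃ = 3099.3750/4 = 774.84375
m₂^(3/2) = 89.18750^(1.5) = 842.27902
g1 = m₃ / m₂^(3/2) = 774.84375 / 842.27902 ≈ 0.920

0.920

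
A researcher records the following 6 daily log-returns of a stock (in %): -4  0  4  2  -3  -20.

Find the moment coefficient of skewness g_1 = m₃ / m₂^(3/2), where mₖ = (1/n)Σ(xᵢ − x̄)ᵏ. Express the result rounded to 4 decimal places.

x̄ = (-4 + 0 + 4 + 2 - 3 - 20) / 6 = -3.5000
deviations (xᵢ − x̄): -0.5000, 3.5000, 7.5000, 5.5000, 0.5000, -16.5000
Σ(xᵢ − x̄)² = 371.5000 ⇒ m₂ = 371.5000/6 = 61.91667
Σ(xᵢ − x̄)³ = -3861.0000 ⇒ m₃ = -3861.0000/6 = -643.50000
m₂^(3/2) = 61.91667^(1.5) = 487.20457
g_1 = m₃ / m₂^(3/2) = -643.50000 / 487.20457 ≈ -1.3208

-1.3208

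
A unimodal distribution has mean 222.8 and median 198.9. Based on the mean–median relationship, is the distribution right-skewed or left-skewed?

mean − median = 222.8 − 198.9 = 23.9
mean > median ⇒ the longer tail is on the right ⇒ right-skewed (positively skewed).

right-skewed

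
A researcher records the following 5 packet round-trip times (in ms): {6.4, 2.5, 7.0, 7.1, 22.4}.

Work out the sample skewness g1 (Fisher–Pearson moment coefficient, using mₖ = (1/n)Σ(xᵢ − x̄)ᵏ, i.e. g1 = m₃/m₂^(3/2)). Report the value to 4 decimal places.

1.2585

x̄ = (6.4 + 2.5 + 7.0 + 7.1 + 22.4) / 5 = 9.0800
deviations (xᵢ − x̄): -2.6800, -6.5800, -2.0800, -1.9800, 13.3200
Σ(xᵢ − x̄)² = 236.1480 ⇒ m₂ = 236.1480/5 = 47.22960
Σ(xᵢ − x̄)³ = 2042.3659 ⇒ m₃ = 2042.3659/5 = 408.47318
m₂^(3/2) = 47.22960^(1.5) = 324.57973
g1 = m₃ / m₂^(3/2) = 408.47318 / 324.57973 ≈ 1.2585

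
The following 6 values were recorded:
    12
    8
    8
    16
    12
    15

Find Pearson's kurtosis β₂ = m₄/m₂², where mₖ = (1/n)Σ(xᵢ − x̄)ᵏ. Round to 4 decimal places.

x̄ = 11.8333
Σ(xᵢ − x̄)² = 56.8333 ⇒ m₂ = 9.47222
Σ(xᵢ − x̄)⁴ = 833.8194 ⇒ m₄ = 138.96991
m₂² = 89.72299
β₂ = m₄/m₂² = 138.96991 / 89.72299 ≈ 1.5489

1.5489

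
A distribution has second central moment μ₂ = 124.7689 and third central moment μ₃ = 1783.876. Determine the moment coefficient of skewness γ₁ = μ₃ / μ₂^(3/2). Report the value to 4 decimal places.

σ = √μ₂ = √124.7689 = 11.17000
σ³ = μ₂^(3/2) = 1393.66861
γ₁ = μ₃/σ³ = 1783.876 / 1393.66861 ≈ 1.2800

1.2800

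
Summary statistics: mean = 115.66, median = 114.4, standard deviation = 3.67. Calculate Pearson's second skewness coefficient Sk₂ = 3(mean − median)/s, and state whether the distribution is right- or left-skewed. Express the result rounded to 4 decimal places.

1.0300, right-skewed

Sk₂ = 3(115.66 − 114.4) / 3.67 = 3 × 1.2600 / 3.67
    = 3.7800 / 3.67 ≈ 1.0300
Sk₂ > 0 ⇒ mean > median ⇒ right-skewed (positive skew).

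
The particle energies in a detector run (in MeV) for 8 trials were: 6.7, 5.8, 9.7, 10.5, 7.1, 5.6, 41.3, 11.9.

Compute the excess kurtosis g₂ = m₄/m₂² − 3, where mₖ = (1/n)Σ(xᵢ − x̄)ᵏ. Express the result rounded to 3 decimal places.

2.722

x̄ = 12.3250
Σ(xᵢ − x̄)² = 996.6950 ⇒ m₂ = 124.58687
Σ(xᵢ − x̄)⁴ = 710508.3526 ⇒ m₄ = 88813.54408
m₂² = 15521.88942
g₂ = m₄/m₂² − 3 = 5.72183 − 3 ≈ 2.722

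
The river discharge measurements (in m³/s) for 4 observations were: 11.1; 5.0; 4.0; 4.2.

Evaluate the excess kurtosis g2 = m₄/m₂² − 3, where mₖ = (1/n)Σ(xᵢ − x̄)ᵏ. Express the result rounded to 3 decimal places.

-0.713

x̄ = 6.0750
Σ(xᵢ − x̄)² = 34.2275 ⇒ m₂ = 8.55688
Σ(xᵢ − x̄)⁴ = 669.8276 ⇒ m₄ = 167.45689
m₂² = 73.22011
g2 = m₄/m₂² − 3 = 2.28703 − 3 ≈ -0.713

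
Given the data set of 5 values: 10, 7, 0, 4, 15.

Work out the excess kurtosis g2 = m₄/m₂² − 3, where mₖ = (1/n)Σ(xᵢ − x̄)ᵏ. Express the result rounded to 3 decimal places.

-1.084

x̄ = 7.2000
Σ(xᵢ − x̄)² = 130.8000 ⇒ m₂ = 26.16000
Σ(xᵢ − x̄)⁴ = 6555.2160 ⇒ m₄ = 1311.04320
m₂² = 684.34560
g2 = m₄/m₂² − 3 = 1.91576 − 3 ≈ -1.084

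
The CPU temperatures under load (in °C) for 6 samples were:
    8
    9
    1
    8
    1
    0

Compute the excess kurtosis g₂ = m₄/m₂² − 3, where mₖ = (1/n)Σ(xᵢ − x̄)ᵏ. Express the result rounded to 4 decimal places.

x̄ = 4.5000
Σ(xᵢ − x̄)² = 89.5000 ⇒ m₂ = 14.91667
Σ(xᵢ − x̄)⁴ = 1420.3750 ⇒ m₄ = 236.72917
m₂² = 222.50694
g₂ = m₄/m₂² − 3 = 1.06392 − 3 ≈ -1.9361

-1.9361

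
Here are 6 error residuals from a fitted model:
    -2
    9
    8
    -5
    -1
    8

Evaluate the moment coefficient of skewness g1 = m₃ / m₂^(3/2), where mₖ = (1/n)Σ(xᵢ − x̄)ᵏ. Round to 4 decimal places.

-0.1297

x̄ = (-2 + 9 + 8 - 5 - 1 + 8) / 6 = 2.8333
deviations (xᵢ − x̄): -4.8333, 6.1667, 5.1667, -7.8333, -3.8333, 5.1667
Σ(xᵢ − x̄)² = 190.8333 ⇒ m₂ = 190.8333/6 = 31.80556
Σ(xᵢ − x̄)³ = -139.5556 ⇒ m₃ = -139.5556/6 = -23.25926
m₂^(3/2) = 31.80556^(1.5) = 179.37193
g1 = m₃ / m₂^(3/2) = -23.25926 / 179.37193 ≈ -0.1297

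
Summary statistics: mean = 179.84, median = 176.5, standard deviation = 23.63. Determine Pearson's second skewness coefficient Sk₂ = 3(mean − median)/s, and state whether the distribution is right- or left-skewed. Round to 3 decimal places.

0.424, right-skewed

Sk₂ = 3(179.84 − 176.5) / 23.63 = 3 × 3.3400 / 23.63
    = 10.0200 / 23.63 ≈ 0.424
Sk₂ > 0 ⇒ mean > median ⇒ right-skewed (positive skew).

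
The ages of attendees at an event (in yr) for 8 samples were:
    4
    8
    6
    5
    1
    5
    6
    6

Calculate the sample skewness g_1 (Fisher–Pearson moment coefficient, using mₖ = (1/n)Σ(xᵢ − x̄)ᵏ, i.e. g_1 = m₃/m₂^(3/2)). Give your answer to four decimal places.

x̄ = (4 + 8 + 6 + 5 + 1 + 5 + 6 + 6) / 8 = 5.1250
deviations (xᵢ − x̄): -1.1250, 2.8750, 0.8750, -0.1250, -4.1250, -0.1250, 0.8750, 0.8750
Σ(xᵢ − x̄)² = 28.8750 ⇒ m₂ = 28.8750/8 = 3.60938
Σ(xᵢ − x̄)³ = -45.8438 ⇒ m₃ = -45.8438/8 = -5.73047
m₂^(3/2) = 3.60938^(1.5) = 6.85722
g_1 = m₃ / m₂^(3/2) = -5.73047 / 6.85722 ≈ -0.8357

-0.8357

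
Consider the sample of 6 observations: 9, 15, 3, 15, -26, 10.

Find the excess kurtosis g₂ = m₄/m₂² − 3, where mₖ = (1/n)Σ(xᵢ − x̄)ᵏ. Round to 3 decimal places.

0.622

x̄ = 4.3333
Σ(xᵢ − x̄)² = 1203.3333 ⇒ m₂ = 200.55556
Σ(xᵢ − x̄)⁴ = 874003.7778 ⇒ m₄ = 145667.29630
m₂² = 40222.53086
g₂ = m₄/m₂² − 3 = 3.62153 − 3 ≈ 0.622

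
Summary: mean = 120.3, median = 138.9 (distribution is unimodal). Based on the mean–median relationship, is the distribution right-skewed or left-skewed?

mean − median = 120.3 − 138.9 = -18.6
mean < median ⇒ the longer tail is on the left ⇒ left-skewed (negatively skewed).

left-skewed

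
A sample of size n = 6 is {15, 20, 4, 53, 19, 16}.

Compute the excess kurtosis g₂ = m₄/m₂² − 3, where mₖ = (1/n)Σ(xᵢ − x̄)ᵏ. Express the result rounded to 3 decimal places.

0.522

x̄ = 21.1667
Σ(xᵢ − x̄)² = 1378.8333 ⇒ m₂ = 229.80556
Σ(xᵢ − x̄)⁴ = 1115928.1528 ⇒ m₄ = 185988.02546
m₂² = 52810.59336
g₂ = m₄/m₂² − 3 = 3.52179 − 3 ≈ 0.522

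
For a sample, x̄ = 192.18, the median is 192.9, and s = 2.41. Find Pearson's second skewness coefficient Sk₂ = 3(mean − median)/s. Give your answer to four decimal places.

-0.8963

Sk₂ = 3(192.18 − 192.9) / 2.41 = 3 × -0.7200 / 2.41
    = -2.1600 / 2.41 ≈ -0.8963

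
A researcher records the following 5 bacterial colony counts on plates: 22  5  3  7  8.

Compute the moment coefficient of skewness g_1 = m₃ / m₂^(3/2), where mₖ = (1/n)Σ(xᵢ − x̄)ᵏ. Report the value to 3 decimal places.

x̄ = (22 + 5 + 3 + 7 + 8) / 5 = 9.0000
deviations (xᵢ − x̄): 13.0000, -4.0000, -6.0000, -2.0000, -1.0000
Σ(xᵢ − x̄)² = 226.0000 ⇒ m₂ = 226.0000/5 = 45.20000
Σ(xᵢ − x̄)³ = 1908.0000 ⇒ m₃ = 1908.0000/5 = 381.60000
m₂^(3/2) = 45.20000^(1.5) = 303.88387
g_1 = m₃ / m₂^(3/2) = 381.60000 / 303.88387 ≈ 1.256

1.256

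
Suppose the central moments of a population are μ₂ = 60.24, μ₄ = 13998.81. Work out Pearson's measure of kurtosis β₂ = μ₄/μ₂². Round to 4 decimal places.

μ₂² = 60.24² = 3628.85760
μ₄/μ₂² = 13998.81 / 3628.85760 = 3.85764
β₂ ≈ 3.8576

3.8576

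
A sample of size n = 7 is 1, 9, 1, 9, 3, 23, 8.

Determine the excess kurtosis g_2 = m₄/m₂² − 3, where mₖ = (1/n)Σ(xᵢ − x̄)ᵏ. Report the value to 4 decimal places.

x̄ = 7.7143
Σ(xᵢ − x̄)² = 349.4286 ⇒ m₂ = 49.91837
Σ(xᵢ − x̄)⁴ = 59157.8601 ⇒ m₄ = 8451.12287
m₂² = 2491.84340
g_2 = m₄/m₂² − 3 = 3.39151 − 3 ≈ 0.3915

0.3915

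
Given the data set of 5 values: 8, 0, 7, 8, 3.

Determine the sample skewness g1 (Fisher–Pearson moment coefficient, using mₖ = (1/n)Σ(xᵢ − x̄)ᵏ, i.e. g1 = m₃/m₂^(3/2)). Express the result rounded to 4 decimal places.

x̄ = (8 + 0 + 7 + 8 + 3) / 5 = 5.2000
deviations (xᵢ − x̄): 2.8000, -5.2000, 1.8000, 2.8000, -2.2000
Σ(xᵢ − x̄)² = 50.8000 ⇒ m₂ = 50.8000/5 = 10.16000
Σ(xᵢ − x̄)³ = -101.5200 ⇒ m₃ = -101.5200/5 = -20.30400
m₂^(3/2) = 10.16000^(1.5) = 32.38475
g1 = m₃ / m₂^(3/2) = -20.30400 / 32.38475 ≈ -0.6270

-0.6270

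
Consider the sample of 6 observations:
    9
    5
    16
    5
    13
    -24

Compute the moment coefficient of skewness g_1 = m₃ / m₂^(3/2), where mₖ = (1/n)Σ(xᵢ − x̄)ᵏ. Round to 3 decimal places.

-1.423

x̄ = (9 + 5 + 16 + 5 + 13 - 24) / 6 = 4.0000
deviations (xᵢ − x̄): 5.0000, 1.0000, 12.0000, 1.0000, 9.0000, -28.0000
Σ(xᵢ − x̄)² = 1036.0000 ⇒ m₂ = 1036.0000/6 = 172.66667
Σ(xᵢ − x̄)³ = -19368.0000 ⇒ m₃ = -19368.0000/6 = -3228.00000
m₂^(3/2) = 172.66667^(1.5) = 2268.88643
g_1 = m₃ / m₂^(3/2) = -3228.00000 / 2268.88643 ≈ -1.423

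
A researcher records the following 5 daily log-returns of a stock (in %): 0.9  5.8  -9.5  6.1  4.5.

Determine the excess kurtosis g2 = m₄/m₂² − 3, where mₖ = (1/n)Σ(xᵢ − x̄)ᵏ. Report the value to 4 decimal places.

-0.2686

x̄ = 1.5600
Σ(xᵢ − x̄)² = 169.9920 ⇒ m₂ = 33.99840
Σ(xᵢ − x̄)⁴ = 15785.9968 ⇒ m₄ = 3157.19937
m₂² = 1155.89120
g2 = m₄/m₂² − 3 = 2.73140 − 3 ≈ -0.2686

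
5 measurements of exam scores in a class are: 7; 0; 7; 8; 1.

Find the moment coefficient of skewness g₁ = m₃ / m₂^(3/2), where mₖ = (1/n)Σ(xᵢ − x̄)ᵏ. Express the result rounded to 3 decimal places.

-0.398

x̄ = (7 + 0 + 7 + 8 + 1) / 5 = 4.6000
deviations (xᵢ − x̄): 2.4000, -4.6000, 2.4000, 3.4000, -3.6000
Σ(xᵢ − x̄)² = 57.2000 ⇒ m₂ = 57.2000/5 = 11.44000
Σ(xᵢ − x̄)³ = -77.0400 ⇒ m₃ = -77.0400/5 = -15.40800
m₂^(3/2) = 11.44000^(1.5) = 38.69359
g₁ = m₃ / m₂^(3/2) = -15.40800 / 38.69359 ≈ -0.398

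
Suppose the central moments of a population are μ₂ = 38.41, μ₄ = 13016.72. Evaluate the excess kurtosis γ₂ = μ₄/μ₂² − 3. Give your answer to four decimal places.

μ₂² = 38.41² = 1475.32810
μ₄/μ₂² = 13016.72 / 1475.32810 = 8.82293
γ₂ = 8.82293 − 3 ≈ 5.8229

5.8229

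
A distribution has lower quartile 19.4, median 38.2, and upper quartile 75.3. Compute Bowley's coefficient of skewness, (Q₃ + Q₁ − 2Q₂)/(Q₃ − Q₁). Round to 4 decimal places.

0.3274

numerator: Q₃ + Q₁ − 2Q₂ = 75.3 + 19.4 − 2×38.2 = 18.3000
denominator: Q₃ − Q₁ = 75.3 − 19.4 = 55.9000
Bowley skewness = 18.3000 / 55.9000 ≈ 0.3274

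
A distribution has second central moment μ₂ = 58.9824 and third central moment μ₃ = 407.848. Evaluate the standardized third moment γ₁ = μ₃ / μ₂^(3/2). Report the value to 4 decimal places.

0.9004

σ = √μ₂ = √58.9824 = 7.68000
σ³ = μ₂^(3/2) = 452.98483
γ₁ = μ₃/σ³ = 407.848 / 452.98483 ≈ 0.9004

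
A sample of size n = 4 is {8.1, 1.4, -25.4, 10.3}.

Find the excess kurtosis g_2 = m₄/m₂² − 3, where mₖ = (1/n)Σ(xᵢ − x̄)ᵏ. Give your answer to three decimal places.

x̄ = -1.4000
Σ(xᵢ − x̄)² = 810.9800 ⇒ m₂ = 202.74500
Σ(xᵢ − x̄)⁴ = 358721.4002 ⇒ m₄ = 89680.35005
m₂² = 41105.53503
g_2 = m₄/m₂² − 3 = 2.18171 − 3 ≈ -0.818

-0.818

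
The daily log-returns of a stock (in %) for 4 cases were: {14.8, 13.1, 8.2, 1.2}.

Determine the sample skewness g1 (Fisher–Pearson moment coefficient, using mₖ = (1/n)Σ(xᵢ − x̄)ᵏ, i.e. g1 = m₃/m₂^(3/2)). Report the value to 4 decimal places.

-0.5433

x̄ = (14.8 + 13.1 + 8.2 + 1.2) / 4 = 9.3250
deviations (xᵢ − x̄): 5.4750, 3.7750, -1.1250, -8.1250
Σ(xᵢ − x̄)² = 111.5075 ⇒ m₂ = 111.5075/4 = 27.87688
Σ(xᵢ − x̄)³ = -319.8881 ⇒ m₃ = -319.8881/4 = -79.97203
m₂^(3/2) = 27.87688^(1.5) = 147.18587
g1 = m₃ / m₂^(3/2) = -79.97203 / 147.18587 ≈ -0.5433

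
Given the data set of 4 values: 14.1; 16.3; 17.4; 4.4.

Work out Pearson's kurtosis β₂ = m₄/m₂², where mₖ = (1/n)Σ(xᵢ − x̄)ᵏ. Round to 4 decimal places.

2.1849

x̄ = 13.0500
Σ(xᵢ − x̄)² = 105.4100 ⇒ m₂ = 26.35250
Σ(xᵢ − x̄)⁴ = 6069.2494 ⇒ m₄ = 1517.31236
m₂² = 694.45426
β₂ = m₄/m₂² = 1517.31236 / 694.45426 ≈ 2.1849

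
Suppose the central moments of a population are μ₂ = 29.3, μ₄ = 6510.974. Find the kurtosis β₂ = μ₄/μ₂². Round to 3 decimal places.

7.584

μ₂² = 29.3² = 858.49000
μ₄/μ₂² = 6510.974 / 858.49000 = 7.58422
β₂ ≈ 7.584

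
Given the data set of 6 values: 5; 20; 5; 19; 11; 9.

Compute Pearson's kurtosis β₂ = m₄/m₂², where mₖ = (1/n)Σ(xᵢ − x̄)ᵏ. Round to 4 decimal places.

x̄ = 11.5000
Σ(xᵢ − x̄)² = 219.5000 ⇒ m₂ = 36.58333
Σ(xᵢ − x̄)⁴ = 11993.3750 ⇒ m₄ = 1998.89583
m₂² = 1338.34028
β₂ = m₄/m₂² = 1998.89583 / 1338.34028 ≈ 1.4936

1.4936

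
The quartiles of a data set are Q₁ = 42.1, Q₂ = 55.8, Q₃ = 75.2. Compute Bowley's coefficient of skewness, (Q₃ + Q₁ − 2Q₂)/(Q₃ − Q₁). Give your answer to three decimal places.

numerator: Q₃ + Q₁ − 2Q₂ = 75.2 + 42.1 − 2×55.8 = 5.7000
denominator: Q₃ − Q₁ = 75.2 − 42.1 = 33.1000
Bowley skewness = 5.7000 / 33.1000 ≈ 0.172

0.172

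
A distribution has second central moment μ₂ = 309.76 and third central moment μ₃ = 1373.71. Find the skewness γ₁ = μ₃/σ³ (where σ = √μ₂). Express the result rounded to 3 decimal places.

σ = √μ₂ = √309.76 = 17.60000
σ³ = μ₂^(3/2) = 5451.77600
γ₁ = μ₃/σ³ = 1373.71 / 5451.77600 ≈ 0.252

0.252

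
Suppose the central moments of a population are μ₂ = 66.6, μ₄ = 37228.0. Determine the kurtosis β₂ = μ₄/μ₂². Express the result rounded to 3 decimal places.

μ₂² = 66.6² = 4435.56000
μ₄/μ₂² = 37228.0 / 4435.56000 = 8.39308
β₂ ≈ 8.393

8.393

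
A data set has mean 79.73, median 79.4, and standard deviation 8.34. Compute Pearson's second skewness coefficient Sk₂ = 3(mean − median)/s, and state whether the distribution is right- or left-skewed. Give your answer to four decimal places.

Sk₂ = 3(79.73 − 79.4) / 8.34 = 3 × 0.3300 / 8.34
    = 0.9900 / 8.34 ≈ 0.1187
Sk₂ > 0 ⇒ mean > median ⇒ right-skewed (positive skew).

0.1187, right-skewed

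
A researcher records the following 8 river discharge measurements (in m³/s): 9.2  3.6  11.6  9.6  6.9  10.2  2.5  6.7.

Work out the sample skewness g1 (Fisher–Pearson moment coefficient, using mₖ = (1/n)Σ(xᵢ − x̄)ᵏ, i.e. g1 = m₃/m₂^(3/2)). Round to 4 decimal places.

-0.4135

x̄ = (9.2 + 3.6 + 11.6 + 9.6 + 6.9 + 10.2 + 2.5 + 6.7) / 8 = 7.5375
deviations (xᵢ − x̄): 1.6625, -3.9375, 4.0625, 2.0625, -0.6375, 2.6625, -5.0375, -0.8375
Σ(xᵢ − x̄)² = 72.5987 ⇒ m₂ = 72.5987/8 = 9.07484
Σ(xᵢ − x̄)³ = -90.4368 ⇒ m₃ = -90.4368/8 = -11.30460
m₂^(3/2) = 9.07484^(1.5) = 27.33750
g1 = m₃ / m₂^(3/2) = -11.30460 / 27.33750 ≈ -0.4135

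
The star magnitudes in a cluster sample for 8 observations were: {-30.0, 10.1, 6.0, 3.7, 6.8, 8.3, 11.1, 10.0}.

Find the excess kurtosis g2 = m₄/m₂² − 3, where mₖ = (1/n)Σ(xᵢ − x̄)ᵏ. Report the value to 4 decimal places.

x̄ = 3.2500
Σ(xᵢ − x̄)² = 1305.5400 ⇒ m₂ = 163.19250
Σ(xᵢ − x̄)⁴ = 1231209.8693 ⇒ m₄ = 153901.23366
m₂² = 26631.79206
g2 = m₄/m₂² − 3 = 5.77885 − 3 ≈ 2.7789

2.7789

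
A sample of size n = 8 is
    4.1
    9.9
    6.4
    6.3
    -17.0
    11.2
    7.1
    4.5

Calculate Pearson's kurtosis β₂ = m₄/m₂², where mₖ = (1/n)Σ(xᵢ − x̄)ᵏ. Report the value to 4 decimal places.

x̄ = 4.0625
Σ(xᵢ − x̄)² = 548.5388 ⇒ m₂ = 68.56734
Σ(xᵢ − x̄)⁴ = 200703.1711 ⇒ m₄ = 25087.89639
m₂² = 4701.48063
β₂ = m₄/m₂² = 25087.89639 / 4701.48063 ≈ 5.3362

5.3362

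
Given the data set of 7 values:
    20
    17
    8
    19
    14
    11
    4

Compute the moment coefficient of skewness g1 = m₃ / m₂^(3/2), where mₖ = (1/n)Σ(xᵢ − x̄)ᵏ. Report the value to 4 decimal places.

-0.3609

x̄ = (20 + 17 + 8 + 19 + 14 + 11 + 4) / 7 = 13.2857
deviations (xᵢ − x̄): 6.7143, 3.7143, -5.2857, 5.7143, 0.7143, -2.2857, -9.2857
Σ(xᵢ − x̄)² = 211.4286 ⇒ m₂ = 211.4286/7 = 30.20408
Σ(xᵢ − x̄)³ = -419.3878 ⇒ m₃ = -419.3878/7 = -59.91254
m₂^(3/2) = 30.20408^(1.5) = 165.99632
g1 = m₃ / m₂^(3/2) = -59.91254 / 165.99632 ≈ -0.3609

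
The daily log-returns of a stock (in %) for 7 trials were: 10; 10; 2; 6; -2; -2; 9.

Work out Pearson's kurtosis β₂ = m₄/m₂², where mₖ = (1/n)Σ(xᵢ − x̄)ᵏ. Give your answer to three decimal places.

x̄ = 4.7143
Σ(xᵢ − x̄)² = 173.4286 ⇒ m₂ = 24.77551
Σ(xᵢ − x̄)⁴ = 6020.2274 ⇒ m₄ = 860.03249
m₂² = 613.82591
β₂ = m₄/m₂² = 860.03249 / 613.82591 ≈ 1.401

1.401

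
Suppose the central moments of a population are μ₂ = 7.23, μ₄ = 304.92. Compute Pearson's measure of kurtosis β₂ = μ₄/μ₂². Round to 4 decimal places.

μ₂² = 7.23² = 52.27290
μ₄/μ₂² = 304.92 / 52.27290 = 5.83323
β₂ ≈ 5.8332

5.8332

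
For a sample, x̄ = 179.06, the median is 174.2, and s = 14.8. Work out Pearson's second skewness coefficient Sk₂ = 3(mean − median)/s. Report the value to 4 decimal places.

0.9851

Sk₂ = 3(179.06 − 174.2) / 14.8 = 3 × 4.8600 / 14.8
    = 14.5800 / 14.8 ≈ 0.9851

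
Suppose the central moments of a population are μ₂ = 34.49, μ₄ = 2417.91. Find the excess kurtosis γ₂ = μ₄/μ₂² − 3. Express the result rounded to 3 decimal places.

-0.967

μ₂² = 34.49² = 1189.56010
μ₄/μ₂² = 2417.91 / 1189.56010 = 2.03261
γ₂ = 2.03261 − 3 ≈ -0.967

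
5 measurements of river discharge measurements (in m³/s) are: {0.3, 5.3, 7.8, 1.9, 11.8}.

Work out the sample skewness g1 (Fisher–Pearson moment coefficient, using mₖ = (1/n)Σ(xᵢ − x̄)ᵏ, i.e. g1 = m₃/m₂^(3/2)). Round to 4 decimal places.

x̄ = (0.3 + 5.3 + 7.8 + 1.9 + 11.8) / 5 = 5.4200
deviations (xᵢ − x̄): -5.1200, -0.1200, 2.3800, -3.5200, 6.3800
Σ(xᵢ − x̄)² = 84.9880 ⇒ m₂ = 84.9880/5 = 16.99760
Σ(xᵢ − x̄)³ = 95.3417 ⇒ m₃ = 95.3417/5 = 19.06834
m₂^(3/2) = 16.99760^(1.5) = 70.07795
g1 = m₃ / m₂^(3/2) = 19.06834 / 70.07795 ≈ 0.2721

0.2721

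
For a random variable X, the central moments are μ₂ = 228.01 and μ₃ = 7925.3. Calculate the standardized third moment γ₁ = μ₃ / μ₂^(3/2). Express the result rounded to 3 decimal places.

σ = √μ₂ = √228.01 = 15.10000
σ³ = μ₂^(3/2) = 3442.95100
γ₁ = μ₃/σ³ = 7925.3 / 3442.95100 ≈ 2.302

2.302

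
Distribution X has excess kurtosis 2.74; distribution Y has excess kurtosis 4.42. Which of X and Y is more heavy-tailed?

Y

Higher excess kurtosis ⇒ heavier tails relative to the normal distribution.
2.74 vs 4.42: the larger is 4.42, so Y has heavier tails.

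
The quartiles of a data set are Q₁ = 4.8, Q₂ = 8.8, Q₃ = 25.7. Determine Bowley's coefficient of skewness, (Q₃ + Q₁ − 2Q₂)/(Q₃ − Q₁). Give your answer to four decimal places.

numerator: Q₃ + Q₁ − 2Q₂ = 25.7 + 4.8 − 2×8.8 = 12.9000
denominator: Q₃ − Q₁ = 25.7 − 4.8 = 20.9000
Bowley skewness = 12.9000 / 20.9000 ≈ 0.6172

0.6172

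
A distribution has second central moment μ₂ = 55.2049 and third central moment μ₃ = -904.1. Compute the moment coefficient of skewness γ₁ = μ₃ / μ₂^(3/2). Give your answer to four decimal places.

σ = √μ₂ = √55.2049 = 7.43000
σ³ = μ₂^(3/2) = 410.17241
γ₁ = μ₃/σ³ = -904.1 / 410.17241 ≈ -2.2042

-2.2042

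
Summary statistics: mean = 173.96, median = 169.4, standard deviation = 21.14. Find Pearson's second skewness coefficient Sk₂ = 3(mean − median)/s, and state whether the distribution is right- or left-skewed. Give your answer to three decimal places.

Sk₂ = 3(173.96 − 169.4) / 21.14 = 3 × 4.5600 / 21.14
    = 13.6800 / 21.14 ≈ 0.647
Sk₂ > 0 ⇒ mean > median ⇒ right-skewed (positive skew).

0.647, right-skewed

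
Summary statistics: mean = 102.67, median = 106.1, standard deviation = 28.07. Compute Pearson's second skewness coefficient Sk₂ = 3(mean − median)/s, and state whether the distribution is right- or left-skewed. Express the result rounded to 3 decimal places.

-0.367, left-skewed

Sk₂ = 3(102.67 − 106.1) / 28.07 = 3 × -3.4300 / 28.07
    = -10.2900 / 28.07 ≈ -0.367
Sk₂ < 0 ⇒ mean < median ⇒ left-skewed (negative skew).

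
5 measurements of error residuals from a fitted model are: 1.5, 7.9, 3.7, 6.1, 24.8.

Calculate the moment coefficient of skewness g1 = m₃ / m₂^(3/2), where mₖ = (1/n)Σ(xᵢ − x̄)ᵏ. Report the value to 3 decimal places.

x̄ = (1.5 + 7.9 + 3.7 + 6.1 + 24.8) / 5 = 8.8000
deviations (xᵢ − x̄): -7.3000, -0.9000, -5.1000, -2.7000, 16.0000
Σ(xᵢ − x̄)² = 343.4000 ⇒ m₂ = 343.4000/5 = 68.68000
Σ(xᵢ − x̄)³ = 3553.9200 ⇒ m₃ = 3553.9200/5 = 710.78400
m₂^(3/2) = 68.68000^(1.5) = 569.17449
g1 = m₃ / m₂^(3/2) = 710.78400 / 569.17449 ≈ 1.249

1.249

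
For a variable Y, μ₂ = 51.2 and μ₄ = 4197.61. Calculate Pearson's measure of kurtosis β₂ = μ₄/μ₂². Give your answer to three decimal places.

μ₂² = 51.2² = 2621.44000
μ₄/μ₂² = 4197.61 / 2621.44000 = 1.60126
β₂ ≈ 1.601

1.601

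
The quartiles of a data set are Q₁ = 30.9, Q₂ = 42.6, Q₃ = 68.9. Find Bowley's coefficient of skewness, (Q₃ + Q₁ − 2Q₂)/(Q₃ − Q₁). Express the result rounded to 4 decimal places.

numerator: Q₃ + Q₁ − 2Q₂ = 68.9 + 30.9 − 2×42.6 = 14.6000
denominator: Q₃ − Q₁ = 68.9 − 30.9 = 38.0000
Bowley skewness = 14.6000 / 38.0000 ≈ 0.3842

0.3842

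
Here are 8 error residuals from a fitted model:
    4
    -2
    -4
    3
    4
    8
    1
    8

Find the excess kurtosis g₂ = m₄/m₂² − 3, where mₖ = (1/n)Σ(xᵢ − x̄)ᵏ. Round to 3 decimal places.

-1.035

x̄ = 2.7500
Σ(xᵢ − x̄)² = 129.5000 ⇒ m₂ = 16.18750
Σ(xᵢ − x̄)⁴ = 4118.6563 ⇒ m₄ = 514.83203
m₂² = 262.03516
g₂ = m₄/m₂² − 3 = 1.96474 − 3 ≈ -1.035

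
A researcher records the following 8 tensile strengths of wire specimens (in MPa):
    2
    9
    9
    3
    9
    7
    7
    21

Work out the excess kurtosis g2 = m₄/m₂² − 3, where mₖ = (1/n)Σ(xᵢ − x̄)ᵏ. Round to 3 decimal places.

x̄ = 8.3750
Σ(xᵢ − x̄)² = 233.8750 ⇒ m₂ = 29.23438
Σ(xᵢ − x̄)⁴ = 27899.3066 ⇒ m₄ = 3487.41333
m₂² = 854.64868
g2 = m₄/m₂² − 3 = 4.08052 − 3 ≈ 1.081

1.081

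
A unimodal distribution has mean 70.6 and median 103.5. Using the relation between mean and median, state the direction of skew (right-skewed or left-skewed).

mean − median = 70.6 − 103.5 = -32.9
mean < median ⇒ the longer tail is on the left ⇒ left-skewed (negatively skewed).

left-skewed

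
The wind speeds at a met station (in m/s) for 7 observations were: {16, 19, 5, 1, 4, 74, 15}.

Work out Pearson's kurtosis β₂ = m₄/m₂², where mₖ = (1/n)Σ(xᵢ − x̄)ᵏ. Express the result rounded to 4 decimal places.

x̄ = 19.1429
Σ(xᵢ − x̄)² = 3794.8571 ⇒ m₂ = 542.12245
Σ(xᵢ − x̄)⁴ = 9257253.3994 ⇒ m₄ = 1322464.77135
m₂² = 293896.74969
β₂ = m₄/m₂² = 1322464.77135 / 293896.74969 ≈ 4.4998

4.4998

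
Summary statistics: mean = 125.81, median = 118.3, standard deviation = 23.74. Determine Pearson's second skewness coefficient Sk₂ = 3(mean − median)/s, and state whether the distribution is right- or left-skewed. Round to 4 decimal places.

0.9490, right-skewed

Sk₂ = 3(125.81 − 118.3) / 23.74 = 3 × 7.5100 / 23.74
    = 22.5300 / 23.74 ≈ 0.9490
Sk₂ > 0 ⇒ mean > median ⇒ right-skewed (positive skew).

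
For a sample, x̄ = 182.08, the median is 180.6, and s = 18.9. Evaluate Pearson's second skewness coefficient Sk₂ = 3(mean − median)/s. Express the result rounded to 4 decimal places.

Sk₂ = 3(182.08 − 180.6) / 18.9 = 3 × 1.4800 / 18.9
    = 4.4400 / 18.9 ≈ 0.2349

0.2349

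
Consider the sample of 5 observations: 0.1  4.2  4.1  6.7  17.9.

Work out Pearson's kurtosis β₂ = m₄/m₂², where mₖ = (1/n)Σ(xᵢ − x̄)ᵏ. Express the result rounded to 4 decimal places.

2.7427

x̄ = 6.6000
Σ(xᵢ − x̄)² = 181.9600 ⇒ m₂ = 36.39200
Σ(xᵢ − x̄)⁴ = 18162.0388 ⇒ m₄ = 3632.40776
m₂² = 1324.37766
β₂ = m₄/m₂² = 3632.40776 / 1324.37766 ≈ 2.7427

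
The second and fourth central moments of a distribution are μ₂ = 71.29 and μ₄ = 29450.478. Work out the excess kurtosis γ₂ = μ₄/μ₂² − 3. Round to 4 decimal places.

μ₂² = 71.29² = 5082.26410
μ₄/μ₂² = 29450.478 / 5082.26410 = 5.79476
γ₂ = 5.79476 − 3 ≈ 2.7948

2.7948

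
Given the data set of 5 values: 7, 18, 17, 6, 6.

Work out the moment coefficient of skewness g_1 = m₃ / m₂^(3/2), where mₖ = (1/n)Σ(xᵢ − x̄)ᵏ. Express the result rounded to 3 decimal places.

0.405

x̄ = (7 + 18 + 17 + 6 + 6) / 5 = 10.8000
deviations (xᵢ − x̄): -3.8000, 7.2000, 6.2000, -4.8000, -4.8000
Σ(xᵢ − x̄)² = 150.8000 ⇒ m₂ = 150.8000/5 = 30.16000
Σ(xᵢ − x̄)³ = 335.5200 ⇒ m₃ = 335.5200/5 = 67.10400
m₂^(3/2) = 30.16000^(1.5) = 165.63305
g_1 = m₃ / m₂^(3/2) = 67.10400 / 165.63305 ≈ 0.405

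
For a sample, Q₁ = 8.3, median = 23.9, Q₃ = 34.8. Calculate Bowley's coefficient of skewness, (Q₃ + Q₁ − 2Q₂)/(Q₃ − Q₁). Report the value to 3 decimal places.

numerator: Q₃ + Q₁ − 2Q₂ = 34.8 + 8.3 − 2×23.9 = -4.7000
denominator: Q₃ − Q₁ = 34.8 − 8.3 = 26.5000
Bowley skewness = -4.7000 / 26.5000 ≈ -0.177

-0.177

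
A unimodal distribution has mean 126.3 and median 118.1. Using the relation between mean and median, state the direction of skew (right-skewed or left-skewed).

right-skewed

mean − median = 126.3 − 118.1 = 8.2
mean > median ⇒ the longer tail is on the right ⇒ right-skewed (positively skewed).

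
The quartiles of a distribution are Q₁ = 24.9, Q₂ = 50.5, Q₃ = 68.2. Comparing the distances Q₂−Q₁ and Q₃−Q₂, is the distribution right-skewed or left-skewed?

left-skewed

Q₂ − Q₁ = 25.6;  Q₃ − Q₂ = 17.7
Q₂ − Q₁ > Q₃ − Q₂ ⇒ the lower half is more spread out ⇒ left-skewed.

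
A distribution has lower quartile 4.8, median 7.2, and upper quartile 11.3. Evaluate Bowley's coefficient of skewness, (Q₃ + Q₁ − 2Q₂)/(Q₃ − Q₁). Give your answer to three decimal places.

0.262

numerator: Q₃ + Q₁ − 2Q₂ = 11.3 + 4.8 − 2×7.2 = 1.7000
denominator: Q₃ − Q₁ = 11.3 − 4.8 = 6.5000
Bowley skewness = 1.7000 / 6.5000 ≈ 0.262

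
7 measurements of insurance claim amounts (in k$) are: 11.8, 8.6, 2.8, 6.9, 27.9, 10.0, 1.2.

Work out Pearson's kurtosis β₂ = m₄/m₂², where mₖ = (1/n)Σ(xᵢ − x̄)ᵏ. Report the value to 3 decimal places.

3.688

x̄ = 9.8857
Σ(xᵢ − x̄)² = 464.4086 ⇒ m₂ = 66.34408
Σ(xᵢ − x̄)⁴ = 113617.5011 ⇒ m₄ = 16231.07159
m₂² = 4401.53717
β₂ = m₄/m₂² = 16231.07159 / 4401.53717 ≈ 3.688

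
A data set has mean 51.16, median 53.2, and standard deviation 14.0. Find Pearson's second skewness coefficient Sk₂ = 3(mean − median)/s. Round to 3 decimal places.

Sk₂ = 3(51.16 − 53.2) / 14.0 = 3 × -2.0400 / 14.0
    = -6.1200 / 14.0 ≈ -0.437

-0.437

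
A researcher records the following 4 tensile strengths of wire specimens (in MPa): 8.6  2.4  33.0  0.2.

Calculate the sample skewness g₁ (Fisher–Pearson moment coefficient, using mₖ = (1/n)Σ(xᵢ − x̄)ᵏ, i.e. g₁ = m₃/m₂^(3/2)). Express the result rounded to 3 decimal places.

0.973

x̄ = (8.6 + 2.4 + 33.0 + 0.2) / 4 = 11.0500
deviations (xᵢ − x̄): -2.4500, -8.6500, 21.9500, -10.8500
Σ(xᵢ − x̄)² = 680.3500 ⇒ m₂ = 680.3500/4 = 170.08750
Σ(xᵢ − x̄)³ = 8636.3550 ⇒ m₃ = 8636.3550/4 = 2159.08875
m₂^(3/2) = 170.08750^(1.5) = 2218.24033
g₁ = m₃ / m₂^(3/2) = 2159.08875 / 2218.24033 ≈ 0.973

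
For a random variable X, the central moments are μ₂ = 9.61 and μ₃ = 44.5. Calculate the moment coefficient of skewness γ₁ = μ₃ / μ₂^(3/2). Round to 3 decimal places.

σ = √μ₂ = √9.61 = 3.10000
σ³ = μ₂^(3/2) = 29.79100
γ₁ = μ₃/σ³ = 44.5 / 29.79100 ≈ 1.494

1.494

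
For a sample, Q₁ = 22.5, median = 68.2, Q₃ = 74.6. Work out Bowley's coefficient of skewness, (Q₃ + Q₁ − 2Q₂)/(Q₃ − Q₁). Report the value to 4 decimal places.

numerator: Q₃ + Q₁ − 2Q₂ = 74.6 + 22.5 − 2×68.2 = -39.3000
denominator: Q₃ − Q₁ = 74.6 − 22.5 = 52.1000
Bowley skewness = -39.3000 / 52.1000 ≈ -0.7543

-0.7543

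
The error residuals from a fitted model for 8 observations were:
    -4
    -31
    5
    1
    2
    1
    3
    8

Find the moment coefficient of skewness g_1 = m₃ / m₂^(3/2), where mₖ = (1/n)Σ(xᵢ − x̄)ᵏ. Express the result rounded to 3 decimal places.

x̄ = (-4 - 31 + 5 + 1 + 2 + 1 + 3 + 8) / 8 = -1.8750
deviations (xᵢ − x̄): -2.1250, -29.1250, 6.8750, 2.8750, 3.8750, 2.8750, 4.8750, 9.8750
Σ(xᵢ − x̄)² = 1052.8750 ⇒ m₂ = 1052.8750/8 = 131.60938
Σ(xᵢ − x̄)³ = -23205.8438 ⇒ m₃ = -23205.8438/8 = -2900.73047
m₂^(3/2) = 131.60938^(1.5) = 1509.83761
g_1 = m₃ / m₂^(3/2) = -2900.73047 / 1509.83761 ≈ -1.921

-1.921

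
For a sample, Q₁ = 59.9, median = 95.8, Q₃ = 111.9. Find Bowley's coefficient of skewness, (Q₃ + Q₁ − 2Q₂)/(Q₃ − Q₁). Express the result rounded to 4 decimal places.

-0.3808

numerator: Q₃ + Q₁ − 2Q₂ = 111.9 + 59.9 − 2×95.8 = -19.8000
denominator: Q₃ − Q₁ = 111.9 − 59.9 = 52.0000
Bowley skewness = -19.8000 / 52.0000 ≈ -0.3808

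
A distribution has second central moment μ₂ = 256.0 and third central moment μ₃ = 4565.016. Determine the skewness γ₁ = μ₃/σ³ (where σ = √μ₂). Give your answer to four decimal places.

σ = √μ₂ = √256.0 = 16.00000
σ³ = μ₂^(3/2) = 4096.00000
γ₁ = μ₃/σ³ = 4565.016 / 4096.00000 ≈ 1.1145

1.1145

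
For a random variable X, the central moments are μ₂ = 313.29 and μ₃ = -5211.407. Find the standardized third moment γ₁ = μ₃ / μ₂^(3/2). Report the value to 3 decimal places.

-0.940

σ = √μ₂ = √313.29 = 17.70000
σ³ = μ₂^(3/2) = 5545.23300
γ₁ = μ₃/σ³ = -5211.407 / 5545.23300 ≈ -0.940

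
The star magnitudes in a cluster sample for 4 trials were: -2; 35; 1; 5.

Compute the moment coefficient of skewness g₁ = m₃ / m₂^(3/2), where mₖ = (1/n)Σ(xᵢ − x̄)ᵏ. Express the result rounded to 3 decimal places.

1.059

x̄ = (-2 + 35 + 1 + 5) / 4 = 9.7500
deviations (xᵢ − x̄): -11.7500, 25.2500, -8.7500, -4.7500
Σ(xᵢ − x̄)² = 874.7500 ⇒ m₂ = 874.7500/4 = 218.68750
Σ(xᵢ − x̄)³ = 13699.1250 ⇒ m₃ = 13699.1250/4 = 3424.78125
m₂^(3/2) = 218.68750^(1.5) = 3233.96965
g₁ = m₃ / m₂^(3/2) = 3424.78125 / 3233.96965 ≈ 1.059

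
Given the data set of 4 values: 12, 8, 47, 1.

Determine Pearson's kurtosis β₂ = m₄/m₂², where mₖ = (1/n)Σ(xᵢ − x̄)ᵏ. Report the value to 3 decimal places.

x̄ = 17.0000
Σ(xᵢ − x̄)² = 1262.0000 ⇒ m₂ = 315.50000
Σ(xᵢ − x̄)⁴ = 882722.0000 ⇒ m₄ = 220680.50000
m₂² = 99540.25000
β₂ = m₄/m₂² = 220680.50000 / 99540.25000 ≈ 2.217

2.217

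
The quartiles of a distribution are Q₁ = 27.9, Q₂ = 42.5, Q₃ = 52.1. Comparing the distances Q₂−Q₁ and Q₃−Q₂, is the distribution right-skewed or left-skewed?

Q₂ − Q₁ = 14.6;  Q₃ − Q₂ = 9.6
Q₂ − Q₁ > Q₃ − Q₂ ⇒ the lower half is more spread out ⇒ left-skewed.

left-skewed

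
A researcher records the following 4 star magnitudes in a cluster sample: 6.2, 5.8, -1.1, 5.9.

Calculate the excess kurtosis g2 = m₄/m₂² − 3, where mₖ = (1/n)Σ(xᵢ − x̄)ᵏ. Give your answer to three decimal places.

x̄ = 4.2000
Σ(xᵢ − x̄)² = 37.5400 ⇒ m₂ = 9.38500
Σ(xᵢ − x̄)⁴ = 819.9538 ⇒ m₄ = 204.98845
m₂² = 88.07823
g2 = m₄/m₂² − 3 = 2.32735 − 3 ≈ -0.673

-0.673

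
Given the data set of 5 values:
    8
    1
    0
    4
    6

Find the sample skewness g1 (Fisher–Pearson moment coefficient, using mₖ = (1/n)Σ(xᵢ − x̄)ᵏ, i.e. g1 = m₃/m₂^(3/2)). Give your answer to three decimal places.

0.059

x̄ = (8 + 1 + 0 + 4 + 6) / 5 = 3.8000
deviations (xᵢ − x̄): 4.2000, -2.8000, -3.8000, 0.2000, 2.2000
Σ(xᵢ − x̄)² = 44.8000 ⇒ m₂ = 44.8000/5 = 8.96000
Σ(xᵢ − x̄)³ = 7.9200 ⇒ m₃ = 7.9200/5 = 1.58400
m₂^(3/2) = 8.96000^(1.5) = 26.82020
g1 = m₃ / m₂^(3/2) = 1.58400 / 26.82020 ≈ 0.059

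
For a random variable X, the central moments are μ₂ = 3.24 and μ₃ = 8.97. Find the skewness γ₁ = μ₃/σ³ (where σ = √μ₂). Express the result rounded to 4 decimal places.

σ = √μ₂ = √3.24 = 1.80000
σ³ = μ₂^(3/2) = 5.83200
γ₁ = μ₃/σ³ = 8.97 / 5.83200 ≈ 1.5381

1.5381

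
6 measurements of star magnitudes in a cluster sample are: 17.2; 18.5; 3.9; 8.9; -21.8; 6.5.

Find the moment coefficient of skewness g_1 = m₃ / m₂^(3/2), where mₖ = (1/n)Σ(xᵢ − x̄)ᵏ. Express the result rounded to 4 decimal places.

-1.1691

x̄ = (17.2 + 18.5 + 3.9 + 8.9 - 21.8 + 6.5) / 6 = 5.5333
deviations (xᵢ − x̄): 11.6667, 12.9667, -1.6333, 3.3667, -27.3333, 0.9667
Σ(xᵢ − x̄)² = 1066.2933 ⇒ m₂ = 1066.2933/6 = 177.71556
Σ(xᵢ − x̄)³ = -16618.2256 ⇒ m₃ = -16618.2256/6 = -2769.70426
m₂^(3/2) = 177.71556^(1.5) = 2369.12603
g_1 = m₃ / m₂^(3/2) = -2769.70426 / 2369.12603 ≈ -1.1691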